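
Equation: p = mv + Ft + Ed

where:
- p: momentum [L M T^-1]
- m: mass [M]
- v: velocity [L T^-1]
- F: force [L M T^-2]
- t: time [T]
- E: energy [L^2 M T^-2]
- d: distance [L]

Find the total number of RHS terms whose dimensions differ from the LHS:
1

LHS p: [L M T^-1]
- mv: [L M T^-1] ✓
- Ft: [L M T^-1] ✓
- Ed: [L^3 M T^-2] ✗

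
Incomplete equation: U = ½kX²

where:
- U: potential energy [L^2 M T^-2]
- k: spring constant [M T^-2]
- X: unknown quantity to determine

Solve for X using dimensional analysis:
X = x (displacement), dimensions [L]

U has dimensions [L^2 M T^-2]; the rest of the RHS (½k) has dimensions [M T^-2].
So X² must have dimensions [L^2], i.e. X has dimensions [L] — X = x (displacement).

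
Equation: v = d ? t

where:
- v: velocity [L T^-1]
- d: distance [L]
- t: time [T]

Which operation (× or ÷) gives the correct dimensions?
division (÷): v = d ÷ t

v [L T^-1]; d [L]; t [T].
d × t → [L T] ✗
d ÷ t → [L T^-1] ✓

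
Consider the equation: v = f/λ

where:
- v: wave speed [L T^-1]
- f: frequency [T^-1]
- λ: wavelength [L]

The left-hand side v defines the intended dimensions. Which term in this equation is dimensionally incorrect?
The right-hand side term f/λ

v has dimensions [L T^-1], but f/λ has dimensions [L^-1 T^-1], so the term f/λ is dimensionally wrong for v.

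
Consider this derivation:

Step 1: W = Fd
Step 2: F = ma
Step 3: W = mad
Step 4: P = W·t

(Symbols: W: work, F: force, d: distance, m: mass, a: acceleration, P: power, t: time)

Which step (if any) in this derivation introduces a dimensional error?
Step 4

Step 1: W = Fd → LHS [L^2 M T^-2], RHS [L^2 M T^-2] ✓
Step 2: F = ma → LHS [L M T^-2], RHS [L M T^-2] ✓
Step 3: W = mad → LHS [L^2 M T^-2], RHS [L^2 M T^-2] ✓
Step 4: P = W·t → LHS [L^2 M T^-3], RHS [L^2 M T^-1] ✗

The first dimensional inconsistency appears in step 4: P = W·t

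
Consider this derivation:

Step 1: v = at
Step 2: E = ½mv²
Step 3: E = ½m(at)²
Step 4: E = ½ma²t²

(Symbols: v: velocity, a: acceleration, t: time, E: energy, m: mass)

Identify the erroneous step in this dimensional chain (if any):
No step introduces an error — all steps are dimensionally consistent.

Step 1: v = at → LHS [L T^-1], RHS [L T^-1] ✓
Step 2: E = ½mv² → LHS [L^2 M T^-2], RHS [L^2 M T^-2] ✓
Step 3: E = ½m(at)² → LHS [L^2 M T^-2], RHS [L^2 M T^-2] ✓
Step 4: E = ½ma²t² → LHS [L^2 M T^-2], RHS [L^2 M T^-2] ✓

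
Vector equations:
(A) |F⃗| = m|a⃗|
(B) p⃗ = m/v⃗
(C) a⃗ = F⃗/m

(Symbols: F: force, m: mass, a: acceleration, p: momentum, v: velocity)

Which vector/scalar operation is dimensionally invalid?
(B) p⃗ = m/v⃗

(A) |F⃗| = m|a⃗|: LHS [L M T^-2], RHS [L M T^-2] ✓ — magnitudes of vectors are scalars
(B) p⃗ = m/v⃗: LHS [L M T^-1], RHS [L^-1 M T] ✗ — momentum is mass times velocity; should be mv⃗ (and division by a vector is undefined)
(C) a⃗ = F⃗/m: LHS [L T^-2], RHS [L T^-2] ✓ — force (vector) divided by mass (scalar)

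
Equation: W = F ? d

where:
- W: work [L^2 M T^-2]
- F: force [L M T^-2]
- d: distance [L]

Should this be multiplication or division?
multiplication (×): W = F × d

W [L^2 M T^-2]; F [L M T^-2]; d [L].
F × d → [L^2 M T^-2] ✓
F ÷ d → [M T^-2] ✗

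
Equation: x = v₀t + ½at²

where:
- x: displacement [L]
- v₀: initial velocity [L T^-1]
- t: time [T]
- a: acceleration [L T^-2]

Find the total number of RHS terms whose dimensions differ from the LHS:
0

LHS x: [L]
- v₀t: [L] ✓
- ½at²: [L] ✓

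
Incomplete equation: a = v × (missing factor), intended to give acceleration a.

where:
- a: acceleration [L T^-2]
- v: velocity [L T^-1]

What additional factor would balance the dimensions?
1/t (inverse time), dimensions [T^-1]

a has dimensions [L T^-2] and v has dimensions [L T^-1].
The missing factor must have dimensions [L T^-2] / [L T^-1] = [T^-1], i.e. inverse time (1/t).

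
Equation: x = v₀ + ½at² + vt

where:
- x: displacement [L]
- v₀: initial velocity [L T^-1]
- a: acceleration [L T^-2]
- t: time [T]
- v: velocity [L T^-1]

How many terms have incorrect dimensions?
1

LHS x: [L]
- v₀: [L T^-1] ✗
- ½at²: [L] ✓
- vt: [L] ✓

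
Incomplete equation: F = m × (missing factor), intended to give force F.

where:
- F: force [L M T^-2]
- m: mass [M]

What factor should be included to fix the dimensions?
a (acceleration), dimensions [L T^-2]

F has dimensions [L M T^-2] and m has dimensions [M].
The missing factor must have dimensions [L M T^-2] / [M] = [L T^-2], i.e. acceleration (a).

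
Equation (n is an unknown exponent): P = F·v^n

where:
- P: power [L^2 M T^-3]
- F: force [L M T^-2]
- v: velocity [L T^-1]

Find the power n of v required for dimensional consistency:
n = 1

P has dimensions [L^2 M T^-3]; v has dimensions [L T^-1].
The rest of the RHS has dimensions [L M T^-2], so v^n must supply [L T^-1].
With n = 1: F·v^1 has dimensions [L^2 M T^-3], matching the LHS ✓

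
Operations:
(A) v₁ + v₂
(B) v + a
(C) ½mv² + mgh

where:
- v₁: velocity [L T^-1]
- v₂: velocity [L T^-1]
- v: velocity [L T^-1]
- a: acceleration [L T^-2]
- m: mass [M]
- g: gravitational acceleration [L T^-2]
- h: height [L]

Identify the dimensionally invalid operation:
(B) v + a

(A) v₁ + v₂: v₁ [L T^-1] and v₂ [L T^-1] — same dimensions ✓
(B) v + a: v [L T^-1] and a [L T^-2] — different dimensions cannot be added/subtracted ✗
(C) ½mv² + mgh: ½mv² [L^2 M T^-2] and mgh [L^2 M T^-2] — same dimensions ✓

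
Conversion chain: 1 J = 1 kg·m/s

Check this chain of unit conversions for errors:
The chain is incorrect (it contains an error).

Incorrect: Joule is kg·m²/s², not kg·m/s (that is momentum)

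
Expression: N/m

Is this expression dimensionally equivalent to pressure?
No

The expression N/m has dimensions [M T^-2], but pressure has dimensions [L^-1 M T^-2].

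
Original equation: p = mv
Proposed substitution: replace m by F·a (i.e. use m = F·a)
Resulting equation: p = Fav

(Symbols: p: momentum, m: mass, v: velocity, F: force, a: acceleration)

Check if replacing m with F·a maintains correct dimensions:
No

[m] = [M] and [F·a] = [L^2 M T^-4]. These differ, so the substitution replaces a quantity by one of different dimensions and the result p = Fav has LHS [L M T^-1] vs RHS [L^3 M T^-5] — inconsistent.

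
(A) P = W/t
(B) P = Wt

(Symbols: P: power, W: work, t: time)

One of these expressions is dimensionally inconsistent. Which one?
(B)

(A) P = W/t: LHS [L^2 M T^-3], RHS [L^2 M T^-3] ✓
(B) P = Wt: LHS [L^2 M T^-3], RHS [L^2 M T^-1] ✗

Expression (B) P = Wt is dimensionally incorrect.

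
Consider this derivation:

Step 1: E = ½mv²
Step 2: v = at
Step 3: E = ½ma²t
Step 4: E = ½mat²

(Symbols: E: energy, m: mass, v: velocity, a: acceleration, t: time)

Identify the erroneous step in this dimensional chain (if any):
Step 3

Step 1: E = ½mv² → LHS [L^2 M T^-2], RHS [L^2 M T^-2] ✓
Step 2: v = at → LHS [L T^-1], RHS [L T^-1] ✓
Step 3: E = ½ma²t → LHS [L^2 M T^-2], RHS [L^2 M T^-3] ✗

The first dimensional inconsistency appears in step 3: E = ½ma²t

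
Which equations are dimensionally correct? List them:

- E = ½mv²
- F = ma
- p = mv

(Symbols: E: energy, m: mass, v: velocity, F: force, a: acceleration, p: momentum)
Dimensionally correct: E = ½mv², F = ma, p = mv
Dimensionally incorrect: none
Ordered (correct first, then incorrect): E = ½mv², F = ma, p = mv

- E = ½mv²: LHS [L^2 M T^-2], RHS [L^2 M T^-2] → correct ✓
- F = ma: LHS [L M T^-2], RHS [L M T^-2] → correct ✓
- p = mv: LHS [L M T^-1], RHS [L M T^-1] → correct ✓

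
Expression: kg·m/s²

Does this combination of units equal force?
Yes

The expression kg·m/s² has dimensions [L M T^-2], which is exactly force [L M T^-2].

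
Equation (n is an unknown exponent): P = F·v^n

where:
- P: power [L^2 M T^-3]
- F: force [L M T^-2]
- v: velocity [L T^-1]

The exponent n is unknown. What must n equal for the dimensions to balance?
n = 1

P has dimensions [L^2 M T^-3]; v has dimensions [L T^-1].
The rest of the RHS has dimensions [L M T^-2], so v^n must supply [L T^-1].
With n = 1: F·v^1 has dimensions [L^2 M T^-3], matching the LHS ✓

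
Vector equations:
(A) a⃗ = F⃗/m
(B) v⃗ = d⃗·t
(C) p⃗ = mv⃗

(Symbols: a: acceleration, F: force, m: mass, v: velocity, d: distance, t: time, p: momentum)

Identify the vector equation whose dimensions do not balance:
(B) v⃗ = d⃗·t

(A) a⃗ = F⃗/m: LHS [L T^-2], RHS [L T^-2] ✓ — force (vector) divided by mass (scalar)
(B) v⃗ = d⃗·t: LHS [L T^-1], RHS [L T] ✗ — velocity is displacement per time; should be d⃗/t
(C) p⃗ = mv⃗: LHS [L M T^-1], RHS [L M T^-1] ✓ — mass (scalar) times velocity (vector)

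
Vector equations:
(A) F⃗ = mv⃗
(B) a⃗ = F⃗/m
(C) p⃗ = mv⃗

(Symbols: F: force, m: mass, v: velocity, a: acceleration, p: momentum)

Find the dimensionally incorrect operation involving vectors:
(A) F⃗ = mv⃗

(A) F⃗ = mv⃗: LHS [L M T^-2], RHS [L M T^-1] ✗ — mass times velocity is momentum, not force; should be ma⃗
(B) a⃗ = F⃗/m: LHS [L T^-2], RHS [L T^-2] ✓ — force (vector) divided by mass (scalar)
(C) p⃗ = mv⃗: LHS [L M T^-1], RHS [L M T^-1] ✓ — mass (scalar) times velocity (vector)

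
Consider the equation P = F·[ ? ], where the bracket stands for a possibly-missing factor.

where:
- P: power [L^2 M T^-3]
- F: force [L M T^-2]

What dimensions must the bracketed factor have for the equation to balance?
[L T^-1] — velocity (e.g. v)

P has dimensions [L^2 M T^-3]; F has dimensions [L M T^-2].
The bracketed factor must supply [L^2 M T^-3] / [L M T^-2] = [L T^-1].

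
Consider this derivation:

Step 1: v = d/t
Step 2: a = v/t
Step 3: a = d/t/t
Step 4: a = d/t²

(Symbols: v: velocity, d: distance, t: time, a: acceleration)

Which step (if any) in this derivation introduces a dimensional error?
No step introduces an error — all steps are dimensionally consistent.

Step 1: v = d/t → LHS [L T^-1], RHS [L T^-1] ✓
Step 2: a = v/t → LHS [L T^-2], RHS [L T^-2] ✓
Step 3: a = d/t/t → LHS [L T^-2], RHS [L T^-2] ✓
Step 4: a = d/t² → LHS [L T^-2], RHS [L T^-2] ✓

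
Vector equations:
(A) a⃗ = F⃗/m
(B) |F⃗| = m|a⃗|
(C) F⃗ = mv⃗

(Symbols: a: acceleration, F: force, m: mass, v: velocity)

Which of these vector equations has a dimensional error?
(C) F⃗ = mv⃗

(A) a⃗ = F⃗/m: LHS [L T^-2], RHS [L T^-2] ✓ — force (vector) divided by mass (scalar)
(B) |F⃗| = m|a⃗|: LHS [L M T^-2], RHS [L M T^-2] ✓ — magnitudes of vectors are scalars
(C) F⃗ = mv⃗: LHS [L M T^-2], RHS [L M T^-1] ✗ — mass times velocity is momentum, not force; should be ma⃗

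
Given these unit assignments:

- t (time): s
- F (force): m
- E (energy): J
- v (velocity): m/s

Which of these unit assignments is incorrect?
F

The variable F (force) should have units N, not m.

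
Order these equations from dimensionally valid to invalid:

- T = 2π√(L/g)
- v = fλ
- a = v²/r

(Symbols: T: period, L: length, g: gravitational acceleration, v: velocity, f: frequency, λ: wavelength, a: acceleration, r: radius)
Dimensionally correct: T = 2π√(L/g), v = fλ, a = v²/r
Dimensionally incorrect: none
Ordered (correct first, then incorrect): T = 2π√(L/g), v = fλ, a = v²/r

- T = 2π√(L/g): LHS [T], RHS [T] → correct ✓
- v = fλ: LHS [L T^-1], RHS [L T^-1] → correct ✓
- a = v²/r: LHS [L T^-2], RHS [L T^-2] → correct ✓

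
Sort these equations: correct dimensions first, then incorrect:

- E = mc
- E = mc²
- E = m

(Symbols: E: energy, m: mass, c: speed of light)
Dimensionally correct: E = mc²
Dimensionally incorrect: E = mc, E = m
Ordered (correct first, then incorrect): E = mc², E = mc, E = m

- E = mc: LHS [L^2 M T^-2], RHS [L M T^-1] → incorrect ✗
- E = mc²: LHS [L^2 M T^-2], RHS [L^2 M T^-2] → correct ✓
- E = m: LHS [L^2 M T^-2], RHS [M] → incorrect ✗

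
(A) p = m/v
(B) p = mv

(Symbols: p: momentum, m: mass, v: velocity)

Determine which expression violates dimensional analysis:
(A)

(A) p = m/v: LHS [L M T^-1], RHS [L^-1 M T] ✗
(B) p = mv: LHS [L M T^-1], RHS [L M T^-1] ✓

Expression (A) p = m/v is dimensionally incorrect.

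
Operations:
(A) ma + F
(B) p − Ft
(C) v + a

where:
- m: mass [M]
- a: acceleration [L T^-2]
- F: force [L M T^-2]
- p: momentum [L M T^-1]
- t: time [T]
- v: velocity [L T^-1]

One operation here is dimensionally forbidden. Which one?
(C) v + a

(A) ma + F: ma [L M T^-2] and F [L M T^-2] — same dimensions ✓
(B) p − Ft: p [L M T^-1] and Ft [L M T^-1] — same dimensions ✓
(C) v + a: v [L T^-1] and a [L T^-2] — different dimensions cannot be added/subtracted ✗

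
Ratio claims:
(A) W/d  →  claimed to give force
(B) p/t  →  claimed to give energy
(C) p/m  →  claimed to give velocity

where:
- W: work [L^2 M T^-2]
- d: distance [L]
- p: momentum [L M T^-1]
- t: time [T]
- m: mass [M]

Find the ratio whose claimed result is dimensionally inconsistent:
(B) p/t does not give energy

(A) W/d: [L M T^-2] = force [L M T^-2] ✓
(B) p/t: [L M T^-2] ≠ energy [L^2 M T^-2] ✗
(C) p/m: [L T^-1] = velocity [L T^-1] ✓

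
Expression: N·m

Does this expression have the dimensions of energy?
Yes

The expression N·m has dimensions [L^2 M T^-2], which is exactly energy [L^2 M T^-2].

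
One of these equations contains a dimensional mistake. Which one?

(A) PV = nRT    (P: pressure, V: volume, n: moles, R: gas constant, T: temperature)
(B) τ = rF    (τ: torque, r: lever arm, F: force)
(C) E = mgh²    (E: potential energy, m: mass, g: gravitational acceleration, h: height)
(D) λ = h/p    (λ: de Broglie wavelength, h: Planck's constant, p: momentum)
(C) E = mgh²

The equation (C) E = mgh² is dimensionally incorrect.

LHS (E): [L^2 M T^-2]
RHS (mgh²): [L^3 M T^-2] ✗

The dimensions do not match. The other three equations balance.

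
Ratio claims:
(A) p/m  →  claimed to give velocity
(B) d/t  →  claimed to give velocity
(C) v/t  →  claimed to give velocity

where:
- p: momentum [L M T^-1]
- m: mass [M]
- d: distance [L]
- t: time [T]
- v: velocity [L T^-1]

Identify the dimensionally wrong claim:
(C) v/t does not give velocity

(A) p/m: [L T^-1] = velocity [L T^-1] ✓
(B) d/t: [L T^-1] = velocity [L T^-1] ✓
(C) v/t: [L T^-2] ≠ velocity [L T^-1] ✗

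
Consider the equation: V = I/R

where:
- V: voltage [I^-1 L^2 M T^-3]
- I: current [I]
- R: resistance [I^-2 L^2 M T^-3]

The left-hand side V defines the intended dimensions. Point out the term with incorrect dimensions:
The right-hand side term I/R

V has dimensions [I^-1 L^2 M T^-3], but I/R has dimensions [I^3 L^-2 M^-1 T^3], so the term I/R is dimensionally wrong for V.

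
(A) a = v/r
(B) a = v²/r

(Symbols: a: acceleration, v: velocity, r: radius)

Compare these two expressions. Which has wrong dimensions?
(A)

(A) a = v/r: LHS [L T^-2], RHS [T^-1] ✗
(B) a = v²/r: LHS [L T^-2], RHS [L T^-2] ✓

Expression (A) a = v/r is dimensionally incorrect.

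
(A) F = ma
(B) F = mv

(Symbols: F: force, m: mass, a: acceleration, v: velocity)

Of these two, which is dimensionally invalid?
(B)

(A) F = ma: LHS [L M T^-2], RHS [L M T^-2] ✓
(B) F = mv: LHS [L M T^-2], RHS [L M T^-1] ✗

Expression (B) F = mv is dimensionally incorrect.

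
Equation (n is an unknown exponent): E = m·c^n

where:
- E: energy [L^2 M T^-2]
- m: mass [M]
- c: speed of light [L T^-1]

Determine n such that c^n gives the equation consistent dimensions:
n = 2

E has dimensions [L^2 M T^-2]; c has dimensions [L T^-1].
The rest of the RHS has dimensions [M], so c^n must supply [L^2 T^-2].
With n = 2: m·c^2 has dimensions [L^2 M T^-2], matching the LHS ✓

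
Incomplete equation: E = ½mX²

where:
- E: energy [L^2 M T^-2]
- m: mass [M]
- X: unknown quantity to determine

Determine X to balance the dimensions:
X = v (velocity), dimensions [L T^-1]

E has dimensions [L^2 M T^-2]; the rest of the RHS (½m) has dimensions [M].
So X² must have dimensions [L^2 T^-2], i.e. X has dimensions [L T^-1] — X = v (velocity).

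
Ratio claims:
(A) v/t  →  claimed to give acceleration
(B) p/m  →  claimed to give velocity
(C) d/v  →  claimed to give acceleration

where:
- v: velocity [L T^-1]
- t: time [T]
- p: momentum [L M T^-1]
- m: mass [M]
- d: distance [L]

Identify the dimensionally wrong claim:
(C) d/v does not give acceleration

(A) v/t: [L T^-2] = acceleration [L T^-2] ✓
(B) p/m: [L T^-1] = velocity [L T^-1] ✓
(C) d/v: [T] ≠ acceleration [L T^-2] ✗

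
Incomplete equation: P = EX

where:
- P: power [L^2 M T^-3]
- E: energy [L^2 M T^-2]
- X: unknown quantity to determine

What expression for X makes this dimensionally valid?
X = f (inverse time / frequency (1/t)), dimensions [T^-1]

P has dimensions [L^2 M T^-3]; the rest of the RHS (E) has dimensions [L^2 M T^-2].
So X must have dimensions [T^-1] — X = f (inverse time / frequency (1/t)).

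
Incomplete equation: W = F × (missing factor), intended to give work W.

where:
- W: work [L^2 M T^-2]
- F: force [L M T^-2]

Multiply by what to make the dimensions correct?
d (distance), dimensions [L]

W has dimensions [L^2 M T^-2] and F has dimensions [L M T^-2].
The missing factor must have dimensions [L^2 M T^-2] / [L M T^-2] = [L], i.e. distance (d).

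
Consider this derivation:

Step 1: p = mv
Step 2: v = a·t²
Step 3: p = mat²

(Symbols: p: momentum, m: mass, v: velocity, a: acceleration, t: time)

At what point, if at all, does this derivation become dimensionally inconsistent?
Step 2

Step 1: p = mv → LHS [L M T^-1], RHS [L M T^-1] ✓
Step 2: v = a·t² → LHS [L T^-1], RHS [L] ✗

The first dimensional inconsistency appears in step 2: v = a·t²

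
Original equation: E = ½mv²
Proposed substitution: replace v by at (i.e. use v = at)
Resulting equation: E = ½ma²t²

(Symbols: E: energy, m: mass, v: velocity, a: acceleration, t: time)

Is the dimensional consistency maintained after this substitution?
Yes

[v] = [L T^-1] and [at] = [L T^-1]. These match, so the substitution replaces a quantity by one of the same dimensions and the result E = ½ma²t² has LHS [L^2 M T^-2] vs RHS [L^2 M T^-2] — still consistent.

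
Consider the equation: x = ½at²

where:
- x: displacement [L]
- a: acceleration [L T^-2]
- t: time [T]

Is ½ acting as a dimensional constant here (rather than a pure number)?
No

x has dimensions [L] and at² already has dimensions [L], so the equation balances without ½ contributing any dimensions. ½ is a pure (dimensionless) number; changing or removing it would not affect dimensional consistency.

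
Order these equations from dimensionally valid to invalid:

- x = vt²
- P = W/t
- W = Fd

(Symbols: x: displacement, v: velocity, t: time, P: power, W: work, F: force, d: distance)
Dimensionally correct: P = W/t, W = Fd
Dimensionally incorrect: x = vt²
Ordered (correct first, then incorrect): P = W/t, W = Fd, x = vt²

- x = vt²: LHS [L], RHS [L T] → incorrect ✗
- P = W/t: LHS [L^2 M T^-3], RHS [L^2 M T^-3] → correct ✓
- W = Fd: LHS [L^2 M T^-2], RHS [L^2 M T^-2] → correct ✓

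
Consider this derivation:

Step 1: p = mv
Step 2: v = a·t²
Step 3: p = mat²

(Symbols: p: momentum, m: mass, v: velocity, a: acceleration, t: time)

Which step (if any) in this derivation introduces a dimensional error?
Step 2

Step 1: p = mv → LHS [L M T^-1], RHS [L M T^-1] ✓
Step 2: v = a·t² → LHS [L T^-1], RHS [L] ✗

The first dimensional inconsistency appears in step 2: v = a·t²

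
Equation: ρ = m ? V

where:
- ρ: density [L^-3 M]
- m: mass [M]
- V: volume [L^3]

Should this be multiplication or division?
division (÷): ρ = m ÷ V

ρ [L^-3 M]; m [M]; V [L^3].
m × V → [L^3 M] ✗
m ÷ V → [L^-3 M] ✓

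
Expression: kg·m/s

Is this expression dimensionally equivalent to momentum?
Yes

The expression kg·m/s has dimensions [L M T^-1], which is exactly momentum [L M T^-1].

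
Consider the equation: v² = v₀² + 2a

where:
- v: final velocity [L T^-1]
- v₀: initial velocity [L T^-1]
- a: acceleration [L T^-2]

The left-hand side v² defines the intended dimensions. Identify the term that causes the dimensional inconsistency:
The term 2a

Checking each RHS term against the LHS:
- v₀²: [L^2 T^-2] — matches v² [L^2 T^-2] ✓
- 2a: [L T^-2] — does NOT match v² [L^2 T^-2] ✗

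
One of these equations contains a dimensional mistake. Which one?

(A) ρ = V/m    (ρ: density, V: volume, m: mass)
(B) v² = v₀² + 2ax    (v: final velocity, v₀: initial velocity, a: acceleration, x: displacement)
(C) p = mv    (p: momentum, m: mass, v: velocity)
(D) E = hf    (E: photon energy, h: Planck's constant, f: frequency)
(A) ρ = V/m

The equation (A) ρ = V/m is dimensionally incorrect.

LHS (ρ): [L^-3 M]
RHS (V/m): [L^3 M^-1] ✗

The dimensions do not match. The other three equations balance.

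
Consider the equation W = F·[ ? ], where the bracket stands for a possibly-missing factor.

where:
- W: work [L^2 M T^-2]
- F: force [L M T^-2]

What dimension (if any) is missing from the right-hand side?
[L] — length (e.g. a distance d)

W has dimensions [L^2 M T^-2]; F has dimensions [L M T^-2].
The bracketed factor must supply [L^2 M T^-2] / [L M T^-2] = [L].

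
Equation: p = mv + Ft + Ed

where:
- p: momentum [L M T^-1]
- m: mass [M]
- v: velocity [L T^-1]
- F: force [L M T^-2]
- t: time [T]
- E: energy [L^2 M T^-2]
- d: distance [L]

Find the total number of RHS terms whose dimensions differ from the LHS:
1

LHS p: [L M T^-1]
- mv: [L M T^-1] ✓
- Ft: [L M T^-1] ✓
- Ed: [L^3 M T^-2] ✗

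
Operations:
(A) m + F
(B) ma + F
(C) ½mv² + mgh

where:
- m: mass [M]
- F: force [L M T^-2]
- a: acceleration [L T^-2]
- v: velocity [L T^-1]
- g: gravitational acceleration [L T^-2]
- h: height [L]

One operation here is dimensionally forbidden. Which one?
(A) m + F

(A) m + F: m [M] and F [L M T^-2] — different dimensions cannot be added/subtracted ✗
(B) ma + F: ma [L M T^-2] and F [L M T^-2] — same dimensions ✓
(C) ½mv² + mgh: ½mv² [L^2 M T^-2] and mgh [L^2 M T^-2] — same dimensions ✓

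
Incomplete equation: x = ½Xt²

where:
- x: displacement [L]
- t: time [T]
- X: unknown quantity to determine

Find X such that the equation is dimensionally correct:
X = a (acceleration), dimensions [L T^-2]

x has dimensions [L]; the rest of the RHS (½ t²) has dimensions [T^2].
So X must have dimensions [L T^-2] — X = a (acceleration).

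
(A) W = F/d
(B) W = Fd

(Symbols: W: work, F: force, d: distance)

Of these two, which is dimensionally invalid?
(A)

(A) W = F/d: LHS [L^2 M T^-2], RHS [M T^-2] ✗
(B) W = Fd: LHS [L^2 M T^-2], RHS [L^2 M T^-2] ✓

Expression (A) W = F/d is dimensionally incorrect.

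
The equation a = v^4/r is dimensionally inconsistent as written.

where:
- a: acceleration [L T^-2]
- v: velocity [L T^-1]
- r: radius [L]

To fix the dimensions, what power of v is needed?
The exponent of v should be 2: a = v^2/r

The LHS a has dimensions [L T^-2]; v has dimensions [L T^-1].
As written, the RHS v^4/r (exponent 4 on v) has dimensions [L^3 T^-4], which does not match.
With exponent 2, the RHS v^2/r has dimensions [L T^-2], matching the LHS.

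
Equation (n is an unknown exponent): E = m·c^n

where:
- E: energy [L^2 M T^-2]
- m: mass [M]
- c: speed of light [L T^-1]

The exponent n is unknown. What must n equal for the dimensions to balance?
n = 2

E has dimensions [L^2 M T^-2]; c has dimensions [L T^-1].
The rest of the RHS has dimensions [M], so c^n must supply [L^2 T^-2].
With n = 2: m·c^2 has dimensions [L^2 M T^-2], matching the LHS ✓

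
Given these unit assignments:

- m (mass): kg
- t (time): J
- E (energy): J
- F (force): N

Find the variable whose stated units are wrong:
t

The variable t (time) should have units s, not J.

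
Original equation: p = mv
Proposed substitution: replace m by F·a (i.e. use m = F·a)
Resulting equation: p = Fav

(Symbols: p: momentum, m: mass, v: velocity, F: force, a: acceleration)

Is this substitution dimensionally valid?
No

[m] = [M] and [F·a] = [L^2 M T^-4]. These differ, so the substitution replaces a quantity by one of different dimensions and the result p = Fav has LHS [L M T^-1] vs RHS [L^3 M T^-5] — inconsistent.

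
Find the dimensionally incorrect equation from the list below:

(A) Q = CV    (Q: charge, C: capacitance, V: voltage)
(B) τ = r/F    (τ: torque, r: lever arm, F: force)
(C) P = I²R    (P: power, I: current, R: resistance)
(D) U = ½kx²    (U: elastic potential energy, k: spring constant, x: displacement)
(B) τ = r/F

The equation (B) τ = r/F is dimensionally incorrect.

LHS (τ): [L^2 M T^-2]
RHS (r/F): [M^-1 T^2] ✗

The dimensions do not match. The other three equations balance.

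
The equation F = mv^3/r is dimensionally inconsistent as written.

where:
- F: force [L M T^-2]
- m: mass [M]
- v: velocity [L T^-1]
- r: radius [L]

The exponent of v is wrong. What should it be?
The exponent of v should be 2: F = mv^2/r

The LHS F has dimensions [L M T^-2]; v has dimensions [L T^-1].
As written, the RHS mv^3/r (exponent 3 on v) has dimensions [L^2 M T^-3], which does not match.
With exponent 2, the RHS mv^2/r has dimensions [L M T^-2], matching the LHS.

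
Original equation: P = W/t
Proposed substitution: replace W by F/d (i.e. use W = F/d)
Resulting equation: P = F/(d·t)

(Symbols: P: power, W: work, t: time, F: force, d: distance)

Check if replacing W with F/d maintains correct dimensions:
No

[W] = [L^2 M T^-2] and [F/d] = [M T^-2]. These differ, so the substitution replaces a quantity by one of different dimensions and the result P = F/(d·t) has LHS [L^2 M T^-3] vs RHS [M T^-3] — inconsistent.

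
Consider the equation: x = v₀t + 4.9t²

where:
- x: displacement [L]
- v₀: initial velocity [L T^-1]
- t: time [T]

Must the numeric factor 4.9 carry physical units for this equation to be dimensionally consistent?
Yes

x has dimensions [L], while t² alone has dimensions [T^2]. For the equation to balance, the factor 4.9 must carry dimensions [L T^-2] — it is a dimensional constant (a numerical value of a physical quantity with its units suppressed), not a pure number.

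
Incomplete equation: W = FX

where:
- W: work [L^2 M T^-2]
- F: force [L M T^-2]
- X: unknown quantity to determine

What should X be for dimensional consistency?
X = d (distance), dimensions [L]

W has dimensions [L^2 M T^-2]; the rest of the RHS (F) has dimensions [L M T^-2].
So X must have dimensions [L] — X = d (distance).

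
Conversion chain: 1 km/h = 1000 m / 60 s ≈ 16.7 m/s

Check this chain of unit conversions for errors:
The chain is incorrect (it contains an error).

Incorrect: 1 h = 3600 s, not 60 s (1 km/h ≈ 0.278 m/s)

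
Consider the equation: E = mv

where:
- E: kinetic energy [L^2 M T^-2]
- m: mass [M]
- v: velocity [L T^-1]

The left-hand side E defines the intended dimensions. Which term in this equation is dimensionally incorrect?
The right-hand side term mv

E has dimensions [L^2 M T^-2], but mv has dimensions [L M T^-1], so the term mv is dimensionally wrong for E.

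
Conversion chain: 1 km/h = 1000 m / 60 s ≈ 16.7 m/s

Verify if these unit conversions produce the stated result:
The chain is incorrect (it contains an error).

Incorrect: 1 h = 3600 s, not 60 s (1 km/h ≈ 0.278 m/s)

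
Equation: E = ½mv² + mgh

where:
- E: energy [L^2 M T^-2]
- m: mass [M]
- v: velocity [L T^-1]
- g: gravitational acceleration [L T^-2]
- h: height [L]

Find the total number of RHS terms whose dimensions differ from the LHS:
0

LHS E: [L^2 M T^-2]
- ½mv²: [L^2 M T^-2] ✓
- mgh: [L^2 M T^-2] ✓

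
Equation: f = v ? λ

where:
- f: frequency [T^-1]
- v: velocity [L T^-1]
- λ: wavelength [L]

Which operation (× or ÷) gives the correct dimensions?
division (÷): f = v ÷ λ

f [T^-1]; v [L T^-1]; λ [L].
v × λ → [L^2 T^-1] ✗
v ÷ λ → [T^-1] ✓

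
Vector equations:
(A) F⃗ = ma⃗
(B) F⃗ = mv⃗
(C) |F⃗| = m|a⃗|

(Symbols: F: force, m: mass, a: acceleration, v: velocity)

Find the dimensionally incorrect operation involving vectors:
(B) F⃗ = mv⃗

(A) F⃗ = ma⃗: LHS [L M T^-2], RHS [L M T^-2] ✓ — Force and acceleration are vectors, mass is a scalar
(B) F⃗ = mv⃗: LHS [L M T^-2], RHS [L M T^-1] ✗ — mass times velocity is momentum, not force; should be ma⃗
(C) |F⃗| = m|a⃗|: LHS [L M T^-2], RHS [L M T^-2] ✓ — magnitudes of vectors are scalars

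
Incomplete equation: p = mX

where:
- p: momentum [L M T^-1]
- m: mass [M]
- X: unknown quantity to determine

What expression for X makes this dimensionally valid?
X = v (velocity), dimensions [L T^-1]

p has dimensions [L M T^-1]; the rest of the RHS (m) has dimensions [M].
So X must have dimensions [L T^-1] — X = v (velocity).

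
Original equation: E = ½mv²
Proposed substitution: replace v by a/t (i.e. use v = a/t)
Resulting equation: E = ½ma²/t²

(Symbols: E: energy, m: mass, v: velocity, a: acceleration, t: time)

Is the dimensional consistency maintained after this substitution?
No

[v] = [L T^-1] and [a/t] = [L T^-3]. These differ, so the substitution replaces a quantity by one of different dimensions and the result E = ½ma²/t² has LHS [L^2 M T^-2] vs RHS [L^2 M T^-6] — inconsistent.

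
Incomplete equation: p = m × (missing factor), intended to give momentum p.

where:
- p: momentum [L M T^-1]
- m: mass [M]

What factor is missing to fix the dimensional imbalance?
v (velocity), dimensions [L T^-1]

p has dimensions [L M T^-1] and m has dimensions [M].
The missing factor must have dimensions [L M T^-1] / [M] = [L T^-1], i.e. velocity (v).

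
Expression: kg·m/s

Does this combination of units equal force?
No

The expression kg·m/s has dimensions [L M T^-1], but force has dimensions [L M T^-2].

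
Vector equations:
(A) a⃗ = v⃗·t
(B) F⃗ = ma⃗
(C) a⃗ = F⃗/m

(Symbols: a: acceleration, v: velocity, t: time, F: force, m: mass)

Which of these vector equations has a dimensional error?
(A) a⃗ = v⃗·t

(A) a⃗ = v⃗·t: LHS [L T^-2], RHS [L] ✗ — acceleration is velocity per time; should be v⃗/t
(B) F⃗ = ma⃗: LHS [L M T^-2], RHS [L M T^-2] ✓ — Force and acceleration are vectors, mass is a scalar
(C) a⃗ = F⃗/m: LHS [L T^-2], RHS [L T^-2] ✓ — force (vector) divided by mass (scalar)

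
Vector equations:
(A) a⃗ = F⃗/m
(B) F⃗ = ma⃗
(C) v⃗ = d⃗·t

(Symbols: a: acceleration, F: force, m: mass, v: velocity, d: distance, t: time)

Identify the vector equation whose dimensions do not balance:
(C) v⃗ = d⃗·t

(A) a⃗ = F⃗/m: LHS [L T^-2], RHS [L T^-2] ✓ — force (vector) divided by mass (scalar)
(B) F⃗ = ma⃗: LHS [L M T^-2], RHS [L M T^-2] ✓ — Force and acceleration are vectors, mass is a scalar
(C) v⃗ = d⃗·t: LHS [L T^-1], RHS [L T] ✗ — velocity is displacement per time; should be d⃗/t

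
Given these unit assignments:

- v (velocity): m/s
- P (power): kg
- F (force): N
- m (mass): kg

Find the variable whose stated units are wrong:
P

The variable P (power) should have units W, not kg.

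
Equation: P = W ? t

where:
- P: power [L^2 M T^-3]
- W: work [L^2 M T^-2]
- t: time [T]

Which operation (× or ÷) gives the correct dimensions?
division (÷): P = W ÷ t

P [L^2 M T^-3]; W [L^2 M T^-2]; t [T].
W × t → [L^2 M T^-1] ✗
W ÷ t → [L^2 M T^-3] ✓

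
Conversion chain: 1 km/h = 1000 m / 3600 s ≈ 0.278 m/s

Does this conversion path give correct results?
The chain is correct (no errors).

Correct: 1 km = 1000 m, 1 h = 3600 s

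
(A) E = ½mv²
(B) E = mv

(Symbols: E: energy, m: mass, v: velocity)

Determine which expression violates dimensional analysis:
(B)

(A) E = ½mv²: LHS [L^2 M T^-2], RHS [L^2 M T^-2] ✓
(B) E = mv: LHS [L^2 M T^-2], RHS [L M T^-1] ✗

Expression (B) E = mv is dimensionally incorrect.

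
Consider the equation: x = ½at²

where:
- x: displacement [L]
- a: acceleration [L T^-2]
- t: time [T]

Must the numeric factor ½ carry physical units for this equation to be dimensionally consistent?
No

x has dimensions [L] and at² already has dimensions [L], so the equation balances without ½ contributing any dimensions. ½ is a pure (dimensionless) number; changing or removing it would not affect dimensional consistency.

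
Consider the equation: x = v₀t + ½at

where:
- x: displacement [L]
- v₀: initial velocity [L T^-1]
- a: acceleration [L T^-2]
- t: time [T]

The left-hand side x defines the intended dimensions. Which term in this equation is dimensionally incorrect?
The term ½at

Checking each RHS term against the LHS:
- v₀t: [L] — matches x [L] ✓
- ½at: [L T^-1] — does NOT match x [L] ✗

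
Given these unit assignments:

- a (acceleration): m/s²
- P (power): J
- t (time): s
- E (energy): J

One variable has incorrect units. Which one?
P

The variable P (power) should have units W, not J.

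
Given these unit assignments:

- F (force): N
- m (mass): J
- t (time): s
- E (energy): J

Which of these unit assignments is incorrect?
m

The variable m (mass) should have units kg, not J.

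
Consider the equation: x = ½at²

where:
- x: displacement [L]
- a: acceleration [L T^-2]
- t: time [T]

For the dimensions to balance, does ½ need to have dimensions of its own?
No

x has dimensions [L] and at² already has dimensions [L], so the equation balances without ½ contributing any dimensions. ½ is a pure (dimensionless) number; changing or removing it would not affect dimensional consistency.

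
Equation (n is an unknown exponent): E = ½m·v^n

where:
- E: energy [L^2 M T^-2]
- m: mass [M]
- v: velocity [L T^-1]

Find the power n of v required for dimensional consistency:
n = 2

E has dimensions [L^2 M T^-2]; v has dimensions [L T^-1].
The rest of the RHS has dimensions [M], so v^n must supply [L^2 T^-2].
With n = 2: ½m·v^2 has dimensions [L^2 M T^-2], matching the LHS ✓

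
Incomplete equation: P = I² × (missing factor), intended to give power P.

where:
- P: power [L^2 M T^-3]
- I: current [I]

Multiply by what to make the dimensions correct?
R (resistance), dimensions [I^-2 L^2 M T^-3]

P has dimensions [L^2 M T^-3] and I² has dimensions [I^2].
The missing factor must have dimensions [L^2 M T^-3] / [I^2] = [I^-2 L^2 M T^-3], i.e. resistance (R).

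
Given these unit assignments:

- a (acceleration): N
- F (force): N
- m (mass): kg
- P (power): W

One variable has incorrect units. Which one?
a

The variable a (acceleration) should have units m/s², not N.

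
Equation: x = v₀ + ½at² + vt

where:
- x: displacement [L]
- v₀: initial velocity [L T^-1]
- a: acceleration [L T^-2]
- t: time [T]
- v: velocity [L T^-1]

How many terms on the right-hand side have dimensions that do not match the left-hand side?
1

LHS x: [L]
- v₀: [L T^-1] ✗
- ½at²: [L] ✓
- vt: [L] ✓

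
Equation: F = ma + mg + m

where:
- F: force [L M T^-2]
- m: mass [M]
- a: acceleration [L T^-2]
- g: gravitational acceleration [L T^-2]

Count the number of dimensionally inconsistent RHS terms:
1

LHS F: [L M T^-2]
- ma: [L M T^-2] ✓
- mg: [L M T^-2] ✓
- m: [M] ✗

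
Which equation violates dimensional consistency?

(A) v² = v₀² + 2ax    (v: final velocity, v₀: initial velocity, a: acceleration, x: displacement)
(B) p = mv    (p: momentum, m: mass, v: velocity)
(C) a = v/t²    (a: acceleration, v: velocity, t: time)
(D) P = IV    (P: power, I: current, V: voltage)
(C) a = v/t²

The equation (C) a = v/t² is dimensionally incorrect.

LHS (a): [L T^-2]
RHS (v/t²): [L T^-3] ✗

The dimensions do not match. The other three equations balance.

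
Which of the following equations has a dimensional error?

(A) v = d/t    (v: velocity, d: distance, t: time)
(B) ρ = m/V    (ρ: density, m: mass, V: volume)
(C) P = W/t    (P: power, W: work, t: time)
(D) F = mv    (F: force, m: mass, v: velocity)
(D) F = mv

The equation (D) F = mv is dimensionally incorrect.

LHS (F): [L M T^-2]
RHS (mv): [L M T^-1] ✗

The dimensions do not match. The other three equations balance.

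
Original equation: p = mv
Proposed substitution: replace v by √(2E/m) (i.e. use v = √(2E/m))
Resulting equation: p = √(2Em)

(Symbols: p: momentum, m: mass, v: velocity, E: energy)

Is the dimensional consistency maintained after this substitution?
Yes

[v] = [L T^-1] and [√(2E/m)] = [L T^-1]. These match, so the substitution replaces a quantity by one of the same dimensions and the result p = √(2Em) has LHS [L M T^-1] vs RHS [L M T^-1] — still consistent.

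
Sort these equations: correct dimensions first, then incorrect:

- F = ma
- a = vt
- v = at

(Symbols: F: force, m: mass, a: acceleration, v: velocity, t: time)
Dimensionally correct: F = ma, v = at
Dimensionally incorrect: a = vt
Ordered (correct first, then incorrect): F = ma, v = at, a = vt

- F = ma: LHS [L M T^-2], RHS [L M T^-2] → correct ✓
- a = vt: LHS [L T^-2], RHS [L] → incorrect ✗
- v = at: LHS [L T^-1], RHS [L T^-1] → correct ✓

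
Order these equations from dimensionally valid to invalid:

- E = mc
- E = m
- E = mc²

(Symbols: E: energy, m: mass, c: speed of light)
Dimensionally correct: E = mc²
Dimensionally incorrect: E = mc, E = m
Ordered (correct first, then incorrect): E = mc², E = mc, E = m

- E = mc: LHS [L^2 M T^-2], RHS [L M T^-1] → incorrect ✗
- E = m: LHS [L^2 M T^-2], RHS [M] → incorrect ✗
- E = mc²: LHS [L^2 M T^-2], RHS [L^2 M T^-2] → correct ✓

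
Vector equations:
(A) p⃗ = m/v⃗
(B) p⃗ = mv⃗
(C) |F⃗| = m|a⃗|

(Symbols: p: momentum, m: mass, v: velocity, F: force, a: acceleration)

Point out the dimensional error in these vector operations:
(A) p⃗ = m/v⃗

(A) p⃗ = m/v⃗: LHS [L M T^-1], RHS [L^-1 M T] ✗ — momentum is mass times velocity; should be mv⃗ (and division by a vector is undefined)
(B) p⃗ = mv⃗: LHS [L M T^-1], RHS [L M T^-1] ✓ — mass (scalar) times velocity (vector)
(C) |F⃗| = m|a⃗|: LHS [L M T^-2], RHS [L M T^-2] ✓ — magnitudes of vectors are scalars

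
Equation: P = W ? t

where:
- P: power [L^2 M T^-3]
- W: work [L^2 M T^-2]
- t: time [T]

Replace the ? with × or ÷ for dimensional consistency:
division (÷): P = W ÷ t

P [L^2 M T^-3]; W [L^2 M T^-2]; t [T].
W × t → [L^2 M T^-1] ✗
W ÷ t → [L^2 M T^-3] ✓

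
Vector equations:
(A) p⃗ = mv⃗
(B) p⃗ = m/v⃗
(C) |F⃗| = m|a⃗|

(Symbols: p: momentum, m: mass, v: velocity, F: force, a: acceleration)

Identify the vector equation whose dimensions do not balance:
(B) p⃗ = m/v⃗

(A) p⃗ = mv⃗: LHS [L M T^-1], RHS [L M T^-1] ✓ — mass (scalar) times velocity (vector)
(B) p⃗ = m/v⃗: LHS [L M T^-1], RHS [L^-1 M T] ✗ — momentum is mass times velocity; should be mv⃗ (and division by a vector is undefined)
(C) |F⃗| = m|a⃗|: LHS [L M T^-2], RHS [L M T^-2] ✓ — magnitudes of vectors are scalars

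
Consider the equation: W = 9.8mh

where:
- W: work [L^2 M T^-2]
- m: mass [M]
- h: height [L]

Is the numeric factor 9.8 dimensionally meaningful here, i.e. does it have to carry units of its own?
Yes

W has dimensions [L^2 M T^-2], while mh alone has dimensions [L M]. For the equation to balance, the factor 9.8 must carry dimensions [L T^-2] — it is a dimensional constant (a numerical value of a physical quantity with its units suppressed), not a pure number.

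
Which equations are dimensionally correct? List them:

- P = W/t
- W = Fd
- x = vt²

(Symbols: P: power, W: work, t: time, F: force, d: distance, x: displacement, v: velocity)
Dimensionally correct: P = W/t, W = Fd
Dimensionally incorrect: x = vt²
Ordered (correct first, then incorrect): P = W/t, W = Fd, x = vt²

- P = W/t: LHS [L^2 M T^-3], RHS [L^2 M T^-3] → correct ✓
- W = Fd: LHS [L^2 M T^-2], RHS [L^2 M T^-2] → correct ✓
- x = vt²: LHS [L], RHS [L T] → incorrect ✗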